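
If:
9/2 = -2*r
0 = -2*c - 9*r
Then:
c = 81/8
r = -9/4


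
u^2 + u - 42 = (u - 6)*(u + 7)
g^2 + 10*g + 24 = (g + 4)*(g + 6)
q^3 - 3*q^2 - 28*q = q*(q - 7)*(q + 4)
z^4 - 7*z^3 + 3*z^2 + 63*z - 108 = (z - 4)*(z - 3)^2*(z + 3)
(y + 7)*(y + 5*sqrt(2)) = y^2 + 7*y + 5*sqrt(2)*y + 35*sqrt(2)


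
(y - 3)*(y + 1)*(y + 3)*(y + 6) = y^4 + 7*y^3 - 3*y^2 - 63*y - 54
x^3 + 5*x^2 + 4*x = x*(x + 1)*(x + 4)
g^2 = g^2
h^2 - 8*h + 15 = (h - 5)*(h - 3)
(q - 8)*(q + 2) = q^2 - 6*q - 16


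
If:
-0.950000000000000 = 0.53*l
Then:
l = -1.79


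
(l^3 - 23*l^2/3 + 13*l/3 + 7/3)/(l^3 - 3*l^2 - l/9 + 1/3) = 3*(l^2 - 8*l + 7)/(3*l^2 - 10*l + 3)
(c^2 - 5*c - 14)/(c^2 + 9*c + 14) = (c - 7)/(c + 7)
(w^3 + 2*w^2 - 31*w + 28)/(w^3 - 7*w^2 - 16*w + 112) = (w^2 + 6*w - 7)/(w^2 - 3*w - 28)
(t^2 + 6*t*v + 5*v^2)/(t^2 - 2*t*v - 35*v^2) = (t + v)/(t - 7*v)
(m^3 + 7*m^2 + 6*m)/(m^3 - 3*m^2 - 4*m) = (m + 6)/(m - 4)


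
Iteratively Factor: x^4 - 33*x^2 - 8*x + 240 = (x - 3)*(x^3 + 3*x^2 - 24*x - 80) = (x - 5)*(x - 3)*(x^2 + 8*x + 16) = (x - 5)*(x - 3)*(x + 4)*(x + 4)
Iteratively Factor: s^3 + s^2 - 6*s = (s - 2)*(s^2 + 3*s) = (s - 2)*(s + 3)*(s)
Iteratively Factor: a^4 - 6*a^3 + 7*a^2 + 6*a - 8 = (a + 1)*(a^3 - 7*a^2 + 14*a - 8) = (a - 1)*(a + 1)*(a^2 - 6*a + 8) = (a - 4)*(a - 1)*(a + 1)*(a - 2)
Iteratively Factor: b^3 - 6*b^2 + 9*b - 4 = (b - 1)*(b^2 - 5*b + 4) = (b - 1)^2*(b - 4)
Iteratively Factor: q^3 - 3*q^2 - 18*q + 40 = (q + 4)*(q^2 - 7*q + 10) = (q - 2)*(q + 4)*(q - 5)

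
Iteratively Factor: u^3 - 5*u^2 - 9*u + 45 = (u - 5)*(u^2 - 9) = (u - 5)*(u - 3)*(u + 3)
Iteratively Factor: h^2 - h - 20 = (h + 4)*(h - 5)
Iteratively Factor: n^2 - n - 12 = (n + 3)*(n - 4)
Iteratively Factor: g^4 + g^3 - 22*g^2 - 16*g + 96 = (g - 4)*(g^3 + 5*g^2 - 2*g - 24) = (g - 4)*(g + 4)*(g^2 + g - 6) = (g - 4)*(g + 3)*(g + 4)*(g - 2)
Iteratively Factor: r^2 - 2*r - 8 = (r + 2)*(r - 4)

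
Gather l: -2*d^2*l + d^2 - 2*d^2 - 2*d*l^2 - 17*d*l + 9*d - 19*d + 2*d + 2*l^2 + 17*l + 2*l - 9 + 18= -d^2 - 8*d + l^2*(2 - 2*d) + l*(-2*d^2 - 17*d + 19) + 9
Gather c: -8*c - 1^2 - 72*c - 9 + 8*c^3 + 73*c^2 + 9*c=8*c^3 + 73*c^2 - 71*c - 10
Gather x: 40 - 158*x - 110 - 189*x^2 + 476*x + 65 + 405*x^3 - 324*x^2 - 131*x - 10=405*x^3 - 513*x^2 + 187*x - 15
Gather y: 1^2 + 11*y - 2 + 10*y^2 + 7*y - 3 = 10*y^2 + 18*y - 4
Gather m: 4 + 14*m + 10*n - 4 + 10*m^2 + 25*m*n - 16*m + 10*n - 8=10*m^2 + m*(25*n - 2) + 20*n - 8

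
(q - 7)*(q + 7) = q^2 - 49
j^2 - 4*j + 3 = (j - 3)*(j - 1)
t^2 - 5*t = t*(t - 5)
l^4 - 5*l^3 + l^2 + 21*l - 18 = (l - 3)^2*(l - 1)*(l + 2)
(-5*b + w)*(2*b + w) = -10*b^2 - 3*b*w + w^2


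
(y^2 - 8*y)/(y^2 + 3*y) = (y - 8)/(y + 3)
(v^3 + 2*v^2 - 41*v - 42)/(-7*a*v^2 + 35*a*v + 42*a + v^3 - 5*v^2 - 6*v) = (v + 7)/(-7*a + v)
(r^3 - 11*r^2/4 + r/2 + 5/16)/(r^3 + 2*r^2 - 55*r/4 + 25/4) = (r + 1/4)/(r + 5)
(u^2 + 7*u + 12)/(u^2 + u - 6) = (u + 4)/(u - 2)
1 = 1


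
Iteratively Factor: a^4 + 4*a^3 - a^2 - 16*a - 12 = (a + 2)*(a^3 + 2*a^2 - 5*a - 6) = (a - 2)*(a + 2)*(a^2 + 4*a + 3) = (a - 2)*(a + 2)*(a + 3)*(a + 1)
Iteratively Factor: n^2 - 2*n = (n)*(n - 2)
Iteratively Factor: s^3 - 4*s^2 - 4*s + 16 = (s + 2)*(s^2 - 6*s + 8) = (s - 4)*(s + 2)*(s - 2)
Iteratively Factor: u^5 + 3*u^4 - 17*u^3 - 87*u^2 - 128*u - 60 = (u - 5)*(u^4 + 8*u^3 + 23*u^2 + 28*u + 12) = (u - 5)*(u + 2)*(u^3 + 6*u^2 + 11*u + 6) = (u - 5)*(u + 2)*(u + 3)*(u^2 + 3*u + 2) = (u - 5)*(u + 2)^2*(u + 3)*(u + 1)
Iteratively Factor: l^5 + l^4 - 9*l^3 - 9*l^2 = (l - 3)*(l^4 + 4*l^3 + 3*l^2) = l*(l - 3)*(l^3 + 4*l^2 + 3*l) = l^2*(l - 3)*(l^2 + 4*l + 3) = l^2*(l - 3)*(l + 3)*(l + 1)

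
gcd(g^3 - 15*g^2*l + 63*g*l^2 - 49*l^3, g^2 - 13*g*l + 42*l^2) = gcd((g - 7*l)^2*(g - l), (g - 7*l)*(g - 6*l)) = g - 7*l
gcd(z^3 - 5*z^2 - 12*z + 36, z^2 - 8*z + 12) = z^2 - 8*z + 12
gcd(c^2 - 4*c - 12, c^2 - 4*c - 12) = c^2 - 4*c - 12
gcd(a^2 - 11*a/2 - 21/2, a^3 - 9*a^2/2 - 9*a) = a + 3/2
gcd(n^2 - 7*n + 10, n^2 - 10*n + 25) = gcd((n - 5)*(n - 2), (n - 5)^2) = n - 5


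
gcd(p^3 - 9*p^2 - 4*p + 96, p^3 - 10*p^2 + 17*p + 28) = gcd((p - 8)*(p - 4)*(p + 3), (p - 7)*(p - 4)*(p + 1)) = p - 4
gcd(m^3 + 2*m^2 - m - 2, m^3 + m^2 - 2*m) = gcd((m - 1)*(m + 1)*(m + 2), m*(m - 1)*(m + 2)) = m^2 + m - 2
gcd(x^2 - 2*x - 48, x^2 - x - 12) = 1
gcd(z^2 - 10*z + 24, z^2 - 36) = z - 6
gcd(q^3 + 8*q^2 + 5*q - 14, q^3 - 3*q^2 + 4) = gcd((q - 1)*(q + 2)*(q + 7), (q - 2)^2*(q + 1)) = 1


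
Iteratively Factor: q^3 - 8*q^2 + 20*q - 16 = (q - 2)*(q^2 - 6*q + 8) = (q - 4)*(q - 2)*(q - 2)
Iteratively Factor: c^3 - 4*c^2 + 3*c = (c)*(c^2 - 4*c + 3) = c*(c - 3)*(c - 1)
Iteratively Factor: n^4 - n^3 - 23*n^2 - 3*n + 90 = (n + 3)*(n^3 - 4*n^2 - 11*n + 30) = (n - 5)*(n + 3)*(n^2 + n - 6) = (n - 5)*(n - 2)*(n + 3)*(n + 3)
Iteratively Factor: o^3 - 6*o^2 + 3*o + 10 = (o - 5)*(o^2 - o - 2) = (o - 5)*(o + 1)*(o - 2)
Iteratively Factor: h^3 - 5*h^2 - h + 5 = (h + 1)*(h^2 - 6*h + 5) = (h - 5)*(h + 1)*(h - 1)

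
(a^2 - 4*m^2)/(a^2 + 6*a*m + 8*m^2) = (a - 2*m)/(a + 4*m)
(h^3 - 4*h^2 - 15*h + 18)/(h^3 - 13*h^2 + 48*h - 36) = (h + 3)/(h - 6)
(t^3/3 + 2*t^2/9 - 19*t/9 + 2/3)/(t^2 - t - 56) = (-3*t^3 - 2*t^2 + 19*t - 6)/(9*(-t^2 + t + 56))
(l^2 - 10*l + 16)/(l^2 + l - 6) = (l - 8)/(l + 3)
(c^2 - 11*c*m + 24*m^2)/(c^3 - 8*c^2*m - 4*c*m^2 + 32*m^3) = (c - 3*m)/(c^2 - 4*m^2)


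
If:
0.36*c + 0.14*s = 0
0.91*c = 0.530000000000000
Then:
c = 0.58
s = -1.50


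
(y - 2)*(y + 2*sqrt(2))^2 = y^3 - 2*y^2 + 4*sqrt(2)*y^2 - 8*sqrt(2)*y + 8*y - 16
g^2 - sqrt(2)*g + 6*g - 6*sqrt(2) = (g + 6)*(g - sqrt(2))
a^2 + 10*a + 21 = (a + 3)*(a + 7)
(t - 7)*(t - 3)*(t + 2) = t^3 - 8*t^2 + t + 42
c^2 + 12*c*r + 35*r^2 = (c + 5*r)*(c + 7*r)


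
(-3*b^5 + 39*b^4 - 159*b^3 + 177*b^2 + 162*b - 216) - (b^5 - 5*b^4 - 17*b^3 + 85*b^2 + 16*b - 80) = -4*b^5 + 44*b^4 - 142*b^3 + 92*b^2 + 146*b - 136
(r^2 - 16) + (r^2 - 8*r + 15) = 2*r^2 - 8*r - 1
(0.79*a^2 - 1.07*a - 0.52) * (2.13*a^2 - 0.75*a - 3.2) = 1.6827*a^4 - 2.8716*a^3 - 2.8331*a^2 + 3.814*a + 1.664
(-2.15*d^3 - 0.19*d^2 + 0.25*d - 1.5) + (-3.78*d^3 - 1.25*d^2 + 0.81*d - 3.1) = -5.93*d^3 - 1.44*d^2 + 1.06*d - 4.6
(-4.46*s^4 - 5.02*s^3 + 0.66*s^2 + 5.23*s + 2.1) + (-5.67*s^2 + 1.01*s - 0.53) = -4.46*s^4 - 5.02*s^3 - 5.01*s^2 + 6.24*s + 1.57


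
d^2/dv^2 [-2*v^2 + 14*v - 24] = -4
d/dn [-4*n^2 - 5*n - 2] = -8*n - 5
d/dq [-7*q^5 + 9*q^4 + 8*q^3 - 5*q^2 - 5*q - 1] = -35*q^4 + 36*q^3 + 24*q^2 - 10*q - 5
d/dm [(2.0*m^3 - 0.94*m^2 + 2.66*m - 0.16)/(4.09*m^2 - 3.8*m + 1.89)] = (8.18*m^4 - 15.2*m^3 + 4.0326*m^2 - 2.2444*m + 4.4194)/(16.7281*m^4 - 31.084*m^3 + 29.9002*m^2 - 14.364*m + 3.5721)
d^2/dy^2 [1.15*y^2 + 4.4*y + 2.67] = 2.30000000000000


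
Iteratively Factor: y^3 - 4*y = (y - 2)*(y^2 + 2*y) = y*(y - 2)*(y + 2)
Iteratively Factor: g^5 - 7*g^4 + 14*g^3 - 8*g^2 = (g)*(g^4 - 7*g^3 + 14*g^2 - 8*g) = g^2*(g^3 - 7*g^2 + 14*g - 8) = g^2*(g - 4)*(g^2 - 3*g + 2) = g^2*(g - 4)*(g - 1)*(g - 2)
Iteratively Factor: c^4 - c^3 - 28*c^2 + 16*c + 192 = (c + 4)*(c^3 - 5*c^2 - 8*c + 48) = (c - 4)*(c + 4)*(c^2 - c - 12) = (c - 4)*(c + 3)*(c + 4)*(c - 4)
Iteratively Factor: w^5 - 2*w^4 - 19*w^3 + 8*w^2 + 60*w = (w + 3)*(w^4 - 5*w^3 - 4*w^2 + 20*w) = (w - 2)*(w + 3)*(w^3 - 3*w^2 - 10*w) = (w - 2)*(w + 2)*(w + 3)*(w^2 - 5*w) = w*(w - 2)*(w + 2)*(w + 3)*(w - 5)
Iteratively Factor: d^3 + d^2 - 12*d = (d - 3)*(d^2 + 4*d) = (d - 3)*(d + 4)*(d)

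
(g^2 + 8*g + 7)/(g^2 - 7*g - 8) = (g + 7)/(g - 8)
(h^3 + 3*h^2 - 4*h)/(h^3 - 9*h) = (h^2 + 3*h - 4)/(h^2 - 9)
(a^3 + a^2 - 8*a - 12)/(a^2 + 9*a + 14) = (a^2 - a - 6)/(a + 7)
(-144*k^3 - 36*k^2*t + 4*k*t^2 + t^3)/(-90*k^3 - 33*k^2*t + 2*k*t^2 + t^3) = (24*k^2 + 10*k*t + t^2)/(15*k^2 + 8*k*t + t^2)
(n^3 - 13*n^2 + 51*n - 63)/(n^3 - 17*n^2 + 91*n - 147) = (n - 3)/(n - 7)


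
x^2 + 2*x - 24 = (x - 4)*(x + 6)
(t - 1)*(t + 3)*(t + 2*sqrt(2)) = t^3 + 2*t^2 + 2*sqrt(2)*t^2 - 3*t + 4*sqrt(2)*t - 6*sqrt(2)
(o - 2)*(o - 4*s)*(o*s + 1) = o^3*s - 4*o^2*s^2 - 2*o^2*s + o^2 + 8*o*s^2 - 4*o*s - 2*o + 8*s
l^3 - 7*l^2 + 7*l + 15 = (l - 5)*(l - 3)*(l + 1)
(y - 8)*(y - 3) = y^2 - 11*y + 24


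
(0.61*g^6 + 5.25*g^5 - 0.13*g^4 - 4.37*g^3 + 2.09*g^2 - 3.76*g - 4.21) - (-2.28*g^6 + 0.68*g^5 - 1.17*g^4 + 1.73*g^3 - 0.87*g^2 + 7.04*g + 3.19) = 2.89*g^6 + 4.57*g^5 + 1.04*g^4 - 6.1*g^3 + 2.96*g^2 - 10.8*g - 7.4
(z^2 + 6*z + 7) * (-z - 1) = -z^3 - 7*z^2 - 13*z - 7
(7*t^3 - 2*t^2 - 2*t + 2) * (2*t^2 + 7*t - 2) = 14*t^5 + 45*t^4 - 32*t^3 - 6*t^2 + 18*t - 4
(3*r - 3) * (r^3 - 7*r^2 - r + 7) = 3*r^4 - 24*r^3 + 18*r^2 + 24*r - 21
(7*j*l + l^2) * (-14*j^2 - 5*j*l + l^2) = -98*j^3*l - 49*j^2*l^2 + 2*j*l^3 + l^4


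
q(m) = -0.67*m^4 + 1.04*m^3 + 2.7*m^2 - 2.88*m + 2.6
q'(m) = -2.68*m^3 + 3.12*m^2 + 5.4*m - 2.88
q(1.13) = 3.20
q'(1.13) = 3.34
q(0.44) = 1.92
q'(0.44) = -0.13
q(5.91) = -522.81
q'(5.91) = -415.21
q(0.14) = 2.25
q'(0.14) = -2.07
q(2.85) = -3.81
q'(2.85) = -24.19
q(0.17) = 2.19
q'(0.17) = -1.88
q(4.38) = -117.42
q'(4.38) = -144.57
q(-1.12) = 6.70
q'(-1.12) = -1.25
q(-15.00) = -36775.45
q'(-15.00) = 9663.12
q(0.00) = 2.60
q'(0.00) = -2.88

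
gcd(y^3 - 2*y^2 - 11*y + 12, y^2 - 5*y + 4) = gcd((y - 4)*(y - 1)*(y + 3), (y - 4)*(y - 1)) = y^2 - 5*y + 4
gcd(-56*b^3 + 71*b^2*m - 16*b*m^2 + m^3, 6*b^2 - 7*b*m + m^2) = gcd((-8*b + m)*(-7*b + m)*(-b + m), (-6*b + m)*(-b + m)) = b - m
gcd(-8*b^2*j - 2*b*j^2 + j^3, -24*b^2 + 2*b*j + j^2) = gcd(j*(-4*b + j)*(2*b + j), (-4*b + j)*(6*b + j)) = 4*b - j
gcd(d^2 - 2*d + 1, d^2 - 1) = d - 1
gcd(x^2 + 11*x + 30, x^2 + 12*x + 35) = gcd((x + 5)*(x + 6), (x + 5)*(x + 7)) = x + 5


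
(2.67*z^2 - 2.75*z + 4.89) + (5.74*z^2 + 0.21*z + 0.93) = 8.41*z^2 - 2.54*z + 5.82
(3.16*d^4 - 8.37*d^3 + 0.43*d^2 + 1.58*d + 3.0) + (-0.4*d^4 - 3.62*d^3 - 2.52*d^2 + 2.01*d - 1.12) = 2.76*d^4 - 11.99*d^3 - 2.09*d^2 + 3.59*d + 1.88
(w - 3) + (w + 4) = 2*w + 1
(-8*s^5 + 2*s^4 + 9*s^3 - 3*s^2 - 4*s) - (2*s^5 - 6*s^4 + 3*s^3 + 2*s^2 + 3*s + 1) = -10*s^5 + 8*s^4 + 6*s^3 - 5*s^2 - 7*s - 1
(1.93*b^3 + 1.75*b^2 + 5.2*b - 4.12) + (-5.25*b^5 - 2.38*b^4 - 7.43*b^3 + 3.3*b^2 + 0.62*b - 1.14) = -5.25*b^5 - 2.38*b^4 - 5.5*b^3 + 5.05*b^2 + 5.82*b - 5.26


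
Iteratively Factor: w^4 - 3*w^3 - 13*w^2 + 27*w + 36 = (w - 4)*(w^3 + w^2 - 9*w - 9) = (w - 4)*(w - 3)*(w^2 + 4*w + 3) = (w - 4)*(w - 3)*(w + 1)*(w + 3)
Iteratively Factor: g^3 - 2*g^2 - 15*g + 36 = (g + 4)*(g^2 - 6*g + 9) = (g - 3)*(g + 4)*(g - 3)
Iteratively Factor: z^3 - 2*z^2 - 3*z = (z)*(z^2 - 2*z - 3) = z*(z - 3)*(z + 1)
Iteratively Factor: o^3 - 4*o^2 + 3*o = (o)*(o^2 - 4*o + 3) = o*(o - 1)*(o - 3)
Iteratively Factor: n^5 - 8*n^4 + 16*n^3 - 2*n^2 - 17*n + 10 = (n - 2)*(n^4 - 6*n^3 + 4*n^2 + 6*n - 5) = (n - 2)*(n - 1)*(n^3 - 5*n^2 - n + 5) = (n - 5)*(n - 2)*(n - 1)*(n^2 - 1) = (n - 5)*(n - 2)*(n - 1)*(n + 1)*(n - 1)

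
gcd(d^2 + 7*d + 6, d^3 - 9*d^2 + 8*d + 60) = 1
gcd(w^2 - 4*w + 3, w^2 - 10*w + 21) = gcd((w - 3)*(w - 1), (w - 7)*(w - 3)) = w - 3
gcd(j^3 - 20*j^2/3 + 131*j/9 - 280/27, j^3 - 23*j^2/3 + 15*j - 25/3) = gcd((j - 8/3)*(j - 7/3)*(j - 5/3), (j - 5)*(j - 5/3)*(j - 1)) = j - 5/3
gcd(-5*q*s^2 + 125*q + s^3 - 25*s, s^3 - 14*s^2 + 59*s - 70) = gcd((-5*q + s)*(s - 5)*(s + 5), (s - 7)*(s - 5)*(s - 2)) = s - 5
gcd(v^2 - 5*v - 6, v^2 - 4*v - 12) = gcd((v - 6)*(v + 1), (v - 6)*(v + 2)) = v - 6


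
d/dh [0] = 0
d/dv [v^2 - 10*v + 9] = 2*v - 10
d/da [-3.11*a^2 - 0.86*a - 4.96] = -6.22*a - 0.86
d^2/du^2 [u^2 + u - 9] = 2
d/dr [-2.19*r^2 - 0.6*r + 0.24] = -4.38*r - 0.6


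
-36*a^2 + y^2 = (-6*a + y)*(6*a + y)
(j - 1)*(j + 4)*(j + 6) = j^3 + 9*j^2 + 14*j - 24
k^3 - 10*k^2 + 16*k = k*(k - 8)*(k - 2)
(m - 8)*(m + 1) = m^2 - 7*m - 8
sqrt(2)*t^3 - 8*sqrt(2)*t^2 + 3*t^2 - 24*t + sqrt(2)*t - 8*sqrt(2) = (t - 8)*(t + sqrt(2))*(sqrt(2)*t + 1)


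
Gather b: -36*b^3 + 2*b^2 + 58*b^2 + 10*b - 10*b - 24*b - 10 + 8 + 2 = -36*b^3 + 60*b^2 - 24*b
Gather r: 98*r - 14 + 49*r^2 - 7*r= 49*r^2 + 91*r - 14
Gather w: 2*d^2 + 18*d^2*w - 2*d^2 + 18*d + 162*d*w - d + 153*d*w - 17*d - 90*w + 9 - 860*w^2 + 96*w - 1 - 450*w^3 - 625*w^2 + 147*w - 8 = -450*w^3 - 1485*w^2 + w*(18*d^2 + 315*d + 153)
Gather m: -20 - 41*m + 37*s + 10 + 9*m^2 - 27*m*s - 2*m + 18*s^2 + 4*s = 9*m^2 + m*(-27*s - 43) + 18*s^2 + 41*s - 10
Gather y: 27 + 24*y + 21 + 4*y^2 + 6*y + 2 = 4*y^2 + 30*y + 50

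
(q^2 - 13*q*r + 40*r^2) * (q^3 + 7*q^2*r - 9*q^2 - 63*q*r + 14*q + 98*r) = q^5 - 6*q^4*r - 9*q^4 - 51*q^3*r^2 + 54*q^3*r + 14*q^3 + 280*q^2*r^3 + 459*q^2*r^2 - 84*q^2*r - 2520*q*r^3 - 714*q*r^2 + 3920*r^3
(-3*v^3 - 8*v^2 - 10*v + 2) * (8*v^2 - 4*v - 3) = -24*v^5 - 52*v^4 - 39*v^3 + 80*v^2 + 22*v - 6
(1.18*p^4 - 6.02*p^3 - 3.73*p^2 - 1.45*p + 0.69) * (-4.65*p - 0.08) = -5.487*p^5 + 27.8986*p^4 + 17.8261*p^3 + 7.0409*p^2 - 3.0925*p - 0.0552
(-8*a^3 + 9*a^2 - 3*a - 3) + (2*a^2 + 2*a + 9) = -8*a^3 + 11*a^2 - a + 6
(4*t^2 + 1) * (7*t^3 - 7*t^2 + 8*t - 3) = 28*t^5 - 28*t^4 + 39*t^3 - 19*t^2 + 8*t - 3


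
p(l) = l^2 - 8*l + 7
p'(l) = 2*l - 8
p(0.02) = 6.84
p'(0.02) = -7.96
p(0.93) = 0.42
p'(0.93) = -6.14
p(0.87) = 0.80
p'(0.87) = -6.26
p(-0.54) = 11.61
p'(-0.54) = -9.08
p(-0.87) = 14.72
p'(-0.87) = -9.74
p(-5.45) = 80.30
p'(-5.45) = -18.90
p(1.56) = -3.05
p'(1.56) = -4.88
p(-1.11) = 17.11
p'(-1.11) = -10.22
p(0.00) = 7.00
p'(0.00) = -8.00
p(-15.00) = 352.00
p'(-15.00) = -38.00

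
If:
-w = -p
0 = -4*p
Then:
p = 0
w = 0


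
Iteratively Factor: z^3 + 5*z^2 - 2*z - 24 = (z + 3)*(z^2 + 2*z - 8) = (z - 2)*(z + 3)*(z + 4)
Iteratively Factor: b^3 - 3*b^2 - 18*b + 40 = (b - 2)*(b^2 - b - 20) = (b - 2)*(b + 4)*(b - 5)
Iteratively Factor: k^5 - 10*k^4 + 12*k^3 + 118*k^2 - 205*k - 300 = (k - 5)*(k^4 - 5*k^3 - 13*k^2 + 53*k + 60) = (k - 5)*(k - 4)*(k^3 - k^2 - 17*k - 15) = (k - 5)*(k - 4)*(k + 1)*(k^2 - 2*k - 15) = (k - 5)^2*(k - 4)*(k + 1)*(k + 3)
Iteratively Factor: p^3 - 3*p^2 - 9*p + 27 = (p - 3)*(p^2 - 9) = (p - 3)^2*(p + 3)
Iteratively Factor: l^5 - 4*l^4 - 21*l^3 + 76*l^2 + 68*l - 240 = (l - 5)*(l^4 + l^3 - 16*l^2 - 4*l + 48) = (l - 5)*(l + 2)*(l^3 - l^2 - 14*l + 24) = (l - 5)*(l + 2)*(l + 4)*(l^2 - 5*l + 6) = (l - 5)*(l - 3)*(l + 2)*(l + 4)*(l - 2)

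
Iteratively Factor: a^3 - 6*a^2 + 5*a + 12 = (a - 3)*(a^2 - 3*a - 4) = (a - 4)*(a - 3)*(a + 1)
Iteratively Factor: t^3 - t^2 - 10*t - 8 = (t + 2)*(t^2 - 3*t - 4) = (t + 1)*(t + 2)*(t - 4)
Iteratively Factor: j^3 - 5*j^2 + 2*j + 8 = (j - 2)*(j^2 - 3*j - 4) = (j - 2)*(j + 1)*(j - 4)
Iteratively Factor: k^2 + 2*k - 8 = (k + 4)*(k - 2)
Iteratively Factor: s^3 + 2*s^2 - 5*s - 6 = (s + 3)*(s^2 - s - 2) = (s + 1)*(s + 3)*(s - 2)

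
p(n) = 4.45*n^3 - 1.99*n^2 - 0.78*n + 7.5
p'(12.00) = 1873.86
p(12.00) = 7401.18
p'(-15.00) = 3062.67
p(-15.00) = -15447.30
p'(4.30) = 228.95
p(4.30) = 321.16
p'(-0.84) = 11.98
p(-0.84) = 4.11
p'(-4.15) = 245.66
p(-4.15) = -341.59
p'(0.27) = -0.88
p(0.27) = 7.23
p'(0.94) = 7.27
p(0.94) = 8.70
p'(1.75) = 33.14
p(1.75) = 23.89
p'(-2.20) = 72.59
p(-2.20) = -47.80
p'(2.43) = 68.38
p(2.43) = 57.71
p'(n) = 13.35*n^2 - 3.98*n - 0.78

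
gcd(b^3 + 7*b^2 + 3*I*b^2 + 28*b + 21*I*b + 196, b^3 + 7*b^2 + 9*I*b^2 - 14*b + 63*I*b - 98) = b^2 + b*(7 + 7*I) + 49*I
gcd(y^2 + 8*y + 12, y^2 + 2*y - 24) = y + 6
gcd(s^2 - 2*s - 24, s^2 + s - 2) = 1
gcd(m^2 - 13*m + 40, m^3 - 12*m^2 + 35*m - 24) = m - 8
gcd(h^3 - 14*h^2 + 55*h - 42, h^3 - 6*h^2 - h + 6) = h^2 - 7*h + 6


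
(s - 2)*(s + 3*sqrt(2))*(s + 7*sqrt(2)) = s^3 - 2*s^2 + 10*sqrt(2)*s^2 - 20*sqrt(2)*s + 42*s - 84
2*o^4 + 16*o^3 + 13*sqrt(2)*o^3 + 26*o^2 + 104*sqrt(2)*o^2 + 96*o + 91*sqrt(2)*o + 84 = (o + 7)*(o + 6*sqrt(2))*(sqrt(2)*o + 1)*(sqrt(2)*o + sqrt(2))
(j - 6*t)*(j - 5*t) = j^2 - 11*j*t + 30*t^2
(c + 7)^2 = c^2 + 14*c + 49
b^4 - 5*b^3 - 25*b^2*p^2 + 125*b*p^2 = b*(b - 5)*(b - 5*p)*(b + 5*p)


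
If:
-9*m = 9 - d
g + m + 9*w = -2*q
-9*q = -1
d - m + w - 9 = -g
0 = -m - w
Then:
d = 137/15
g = -14/135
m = 2/135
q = 1/9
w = -2/135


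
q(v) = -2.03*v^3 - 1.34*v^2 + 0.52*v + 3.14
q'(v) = -6.09*v^2 - 2.68*v + 0.52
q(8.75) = -1454.85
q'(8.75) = -489.20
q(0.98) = 0.45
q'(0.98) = -7.96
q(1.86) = -13.59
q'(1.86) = -25.53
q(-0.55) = 2.79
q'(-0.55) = 0.15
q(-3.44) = 68.13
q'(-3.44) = -62.33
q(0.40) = 3.00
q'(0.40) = -1.53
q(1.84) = -13.09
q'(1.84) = -25.03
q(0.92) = 0.90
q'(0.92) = -7.10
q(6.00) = -480.46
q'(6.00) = -234.80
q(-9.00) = 1369.79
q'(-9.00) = -468.65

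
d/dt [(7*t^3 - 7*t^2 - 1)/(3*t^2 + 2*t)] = (21*t^4 + 28*t^3 - 14*t^2 + 6*t + 2)/(t^2*(9*t^2 + 12*t + 4))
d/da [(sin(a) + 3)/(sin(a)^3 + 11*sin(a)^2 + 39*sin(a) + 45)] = -2*(sin(a) + 4)*cos(a)/((sin(a) + 3)^2*(sin(a) + 5)^2)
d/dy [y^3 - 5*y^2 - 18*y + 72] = 3*y^2 - 10*y - 18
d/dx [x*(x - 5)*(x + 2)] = 3*x^2 - 6*x - 10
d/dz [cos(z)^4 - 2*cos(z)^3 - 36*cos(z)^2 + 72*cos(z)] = 2*(-2*cos(z)^3 + 3*cos(z)^2 + 36*cos(z) - 36)*sin(z)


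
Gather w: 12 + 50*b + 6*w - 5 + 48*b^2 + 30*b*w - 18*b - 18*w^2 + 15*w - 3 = 48*b^2 + 32*b - 18*w^2 + w*(30*b + 21) + 4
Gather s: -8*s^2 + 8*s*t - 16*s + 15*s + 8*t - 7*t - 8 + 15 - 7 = -8*s^2 + s*(8*t - 1) + t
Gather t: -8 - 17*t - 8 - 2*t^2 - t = -2*t^2 - 18*t - 16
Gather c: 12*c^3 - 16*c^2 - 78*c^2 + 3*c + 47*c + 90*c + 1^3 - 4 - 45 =12*c^3 - 94*c^2 + 140*c - 48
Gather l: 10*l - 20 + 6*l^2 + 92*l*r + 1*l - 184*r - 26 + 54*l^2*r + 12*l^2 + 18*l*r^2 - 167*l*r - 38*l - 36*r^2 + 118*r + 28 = l^2*(54*r + 18) + l*(18*r^2 - 75*r - 27) - 36*r^2 - 66*r - 18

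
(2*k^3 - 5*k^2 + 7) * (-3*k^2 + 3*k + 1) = -6*k^5 + 21*k^4 - 13*k^3 - 26*k^2 + 21*k + 7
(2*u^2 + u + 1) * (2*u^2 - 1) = 4*u^4 + 2*u^3 - u - 1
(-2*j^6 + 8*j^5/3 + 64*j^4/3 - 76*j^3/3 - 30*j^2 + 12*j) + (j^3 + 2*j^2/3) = -2*j^6 + 8*j^5/3 + 64*j^4/3 - 73*j^3/3 - 88*j^2/3 + 12*j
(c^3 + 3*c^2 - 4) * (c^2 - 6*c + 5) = c^5 - 3*c^4 - 13*c^3 + 11*c^2 + 24*c - 20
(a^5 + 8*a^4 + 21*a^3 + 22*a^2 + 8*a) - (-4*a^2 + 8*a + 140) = a^5 + 8*a^4 + 21*a^3 + 26*a^2 - 140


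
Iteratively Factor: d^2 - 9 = (d - 3)*(d + 3)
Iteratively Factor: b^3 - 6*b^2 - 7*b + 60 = (b - 4)*(b^2 - 2*b - 15) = (b - 4)*(b + 3)*(b - 5)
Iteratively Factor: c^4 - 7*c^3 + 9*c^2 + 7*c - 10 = (c - 5)*(c^3 - 2*c^2 - c + 2) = (c - 5)*(c + 1)*(c^2 - 3*c + 2) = (c - 5)*(c - 1)*(c + 1)*(c - 2)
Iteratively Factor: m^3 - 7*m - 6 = (m + 2)*(m^2 - 2*m - 3) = (m - 3)*(m + 2)*(m + 1)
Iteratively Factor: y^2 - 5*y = (y)*(y - 5)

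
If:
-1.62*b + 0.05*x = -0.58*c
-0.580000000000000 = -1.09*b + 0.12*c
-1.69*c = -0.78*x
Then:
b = 0.72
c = 1.69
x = 3.66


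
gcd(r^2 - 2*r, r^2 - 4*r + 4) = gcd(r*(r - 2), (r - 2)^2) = r - 2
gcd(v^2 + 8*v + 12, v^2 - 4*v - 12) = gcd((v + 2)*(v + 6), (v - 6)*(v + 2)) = v + 2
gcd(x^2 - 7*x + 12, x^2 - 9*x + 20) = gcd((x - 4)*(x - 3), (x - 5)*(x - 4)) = x - 4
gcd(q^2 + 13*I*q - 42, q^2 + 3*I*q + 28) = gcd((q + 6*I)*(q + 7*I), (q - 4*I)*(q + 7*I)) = q + 7*I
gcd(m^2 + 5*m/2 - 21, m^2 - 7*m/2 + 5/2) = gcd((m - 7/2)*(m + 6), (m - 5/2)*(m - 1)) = 1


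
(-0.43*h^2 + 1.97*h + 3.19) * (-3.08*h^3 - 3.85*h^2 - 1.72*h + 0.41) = 1.3244*h^5 - 4.4121*h^4 - 16.6701*h^3 - 15.8462*h^2 - 4.6791*h + 1.3079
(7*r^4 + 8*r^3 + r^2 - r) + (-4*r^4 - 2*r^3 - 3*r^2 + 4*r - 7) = 3*r^4 + 6*r^3 - 2*r^2 + 3*r - 7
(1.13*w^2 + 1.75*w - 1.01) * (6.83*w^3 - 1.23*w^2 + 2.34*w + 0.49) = 7.7179*w^5 + 10.5626*w^4 - 6.4066*w^3 + 5.891*w^2 - 1.5059*w - 0.4949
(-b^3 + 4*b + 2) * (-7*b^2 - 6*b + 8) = 7*b^5 + 6*b^4 - 36*b^3 - 38*b^2 + 20*b + 16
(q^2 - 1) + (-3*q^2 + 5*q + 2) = -2*q^2 + 5*q + 1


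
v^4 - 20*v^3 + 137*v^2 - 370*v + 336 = (v - 8)*(v - 7)*(v - 3)*(v - 2)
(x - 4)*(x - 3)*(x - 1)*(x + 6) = x^4 - 2*x^3 - 29*x^2 + 102*x - 72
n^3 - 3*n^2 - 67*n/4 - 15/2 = (n - 6)*(n + 1/2)*(n + 5/2)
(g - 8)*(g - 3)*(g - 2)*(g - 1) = g^4 - 14*g^3 + 59*g^2 - 94*g + 48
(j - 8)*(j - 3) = j^2 - 11*j + 24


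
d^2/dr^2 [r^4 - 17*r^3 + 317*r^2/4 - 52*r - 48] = 12*r^2 - 102*r + 317/2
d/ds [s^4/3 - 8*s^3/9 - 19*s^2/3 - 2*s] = 4*s^3/3 - 8*s^2/3 - 38*s/3 - 2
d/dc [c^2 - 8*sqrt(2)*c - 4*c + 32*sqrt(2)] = 2*c - 8*sqrt(2) - 4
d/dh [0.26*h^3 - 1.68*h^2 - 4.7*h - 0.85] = 0.78*h^2 - 3.36*h - 4.7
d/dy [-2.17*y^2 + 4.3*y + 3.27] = 4.3 - 4.34*y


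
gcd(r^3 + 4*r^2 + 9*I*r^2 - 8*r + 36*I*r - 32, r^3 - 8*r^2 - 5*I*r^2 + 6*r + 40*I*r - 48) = r + I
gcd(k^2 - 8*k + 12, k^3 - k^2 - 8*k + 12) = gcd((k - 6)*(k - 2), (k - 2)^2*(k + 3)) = k - 2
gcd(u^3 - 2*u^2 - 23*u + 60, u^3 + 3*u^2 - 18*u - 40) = u^2 + u - 20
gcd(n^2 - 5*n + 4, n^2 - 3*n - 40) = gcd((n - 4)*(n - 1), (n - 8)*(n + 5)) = 1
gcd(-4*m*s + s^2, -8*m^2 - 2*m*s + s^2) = -4*m + s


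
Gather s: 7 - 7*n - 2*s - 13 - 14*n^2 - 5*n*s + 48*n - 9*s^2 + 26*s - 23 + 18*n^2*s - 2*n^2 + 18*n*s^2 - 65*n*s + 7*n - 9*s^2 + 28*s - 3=-16*n^2 + 48*n + s^2*(18*n - 18) + s*(18*n^2 - 70*n + 52) - 32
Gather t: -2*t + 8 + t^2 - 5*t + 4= t^2 - 7*t + 12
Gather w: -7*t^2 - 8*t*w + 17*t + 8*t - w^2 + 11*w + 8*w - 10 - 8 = -7*t^2 + 25*t - w^2 + w*(19 - 8*t) - 18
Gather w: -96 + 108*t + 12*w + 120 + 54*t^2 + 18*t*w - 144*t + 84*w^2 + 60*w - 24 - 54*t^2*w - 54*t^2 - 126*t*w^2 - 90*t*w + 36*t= w^2*(84 - 126*t) + w*(-54*t^2 - 72*t + 72)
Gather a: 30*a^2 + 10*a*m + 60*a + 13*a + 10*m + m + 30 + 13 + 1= 30*a^2 + a*(10*m + 73) + 11*m + 44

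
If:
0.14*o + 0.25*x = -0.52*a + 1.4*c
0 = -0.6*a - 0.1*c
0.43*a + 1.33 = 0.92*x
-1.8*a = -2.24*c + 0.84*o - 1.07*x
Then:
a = -0.09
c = 0.56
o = 3.49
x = 1.40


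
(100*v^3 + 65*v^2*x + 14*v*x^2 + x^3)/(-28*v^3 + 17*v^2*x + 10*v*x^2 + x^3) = (25*v^2 + 10*v*x + x^2)/(-7*v^2 + 6*v*x + x^2)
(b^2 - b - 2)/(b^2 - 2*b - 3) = (b - 2)/(b - 3)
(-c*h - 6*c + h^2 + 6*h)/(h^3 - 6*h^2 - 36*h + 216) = (-c + h)/(h^2 - 12*h + 36)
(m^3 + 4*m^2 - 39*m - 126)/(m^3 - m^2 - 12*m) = (m^2 + m - 42)/(m*(m - 4))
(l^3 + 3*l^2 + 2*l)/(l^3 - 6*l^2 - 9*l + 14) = l*(l + 1)/(l^2 - 8*l + 7)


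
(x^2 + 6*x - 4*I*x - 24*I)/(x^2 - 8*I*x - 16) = (x + 6)/(x - 4*I)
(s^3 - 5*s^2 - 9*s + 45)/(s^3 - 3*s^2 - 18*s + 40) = (s^2 - 9)/(s^2 + 2*s - 8)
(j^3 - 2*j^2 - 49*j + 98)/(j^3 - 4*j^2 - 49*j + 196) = (j - 2)/(j - 4)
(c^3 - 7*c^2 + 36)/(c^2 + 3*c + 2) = (c^2 - 9*c + 18)/(c + 1)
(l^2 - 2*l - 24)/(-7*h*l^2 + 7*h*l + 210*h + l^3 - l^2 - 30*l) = (-l - 4)/(7*h*l + 35*h - l^2 - 5*l)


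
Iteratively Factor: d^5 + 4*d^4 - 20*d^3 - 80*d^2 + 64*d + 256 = (d - 2)*(d^4 + 6*d^3 - 8*d^2 - 96*d - 128) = (d - 2)*(d + 4)*(d^3 + 2*d^2 - 16*d - 32) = (d - 4)*(d - 2)*(d + 4)*(d^2 + 6*d + 8) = (d - 4)*(d - 2)*(d + 4)^2*(d + 2)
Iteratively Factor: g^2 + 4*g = (g)*(g + 4)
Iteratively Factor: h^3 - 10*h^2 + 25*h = (h - 5)*(h^2 - 5*h) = (h - 5)^2*(h)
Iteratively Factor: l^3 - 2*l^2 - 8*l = (l - 4)*(l^2 + 2*l) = (l - 4)*(l + 2)*(l)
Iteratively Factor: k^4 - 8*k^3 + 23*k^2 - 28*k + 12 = (k - 2)*(k^3 - 6*k^2 + 11*k - 6) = (k - 3)*(k - 2)*(k^2 - 3*k + 2) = (k - 3)*(k - 2)^2*(k - 1)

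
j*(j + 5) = j^2 + 5*j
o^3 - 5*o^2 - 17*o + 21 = (o - 7)*(o - 1)*(o + 3)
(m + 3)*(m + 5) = m^2 + 8*m + 15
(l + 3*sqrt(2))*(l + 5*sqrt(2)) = l^2 + 8*sqrt(2)*l + 30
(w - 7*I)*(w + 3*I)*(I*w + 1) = I*w^3 + 5*w^2 + 17*I*w + 21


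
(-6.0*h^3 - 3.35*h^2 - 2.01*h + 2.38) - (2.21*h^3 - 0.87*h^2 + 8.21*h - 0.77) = -8.21*h^3 - 2.48*h^2 - 10.22*h + 3.15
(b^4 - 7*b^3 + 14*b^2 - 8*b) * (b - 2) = b^5 - 9*b^4 + 28*b^3 - 36*b^2 + 16*b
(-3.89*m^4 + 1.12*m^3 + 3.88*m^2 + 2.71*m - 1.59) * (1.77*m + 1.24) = -6.8853*m^5 - 2.8412*m^4 + 8.2564*m^3 + 9.6079*m^2 + 0.5461*m - 1.9716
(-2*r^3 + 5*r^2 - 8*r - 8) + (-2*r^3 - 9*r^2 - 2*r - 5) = -4*r^3 - 4*r^2 - 10*r - 13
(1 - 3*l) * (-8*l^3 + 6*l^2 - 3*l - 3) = 24*l^4 - 26*l^3 + 15*l^2 + 6*l - 3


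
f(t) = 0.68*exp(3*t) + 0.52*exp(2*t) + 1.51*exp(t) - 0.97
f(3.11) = 7958.66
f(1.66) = 120.28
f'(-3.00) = 0.08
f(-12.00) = -0.97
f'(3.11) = 23549.78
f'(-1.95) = 0.24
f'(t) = 2.04*exp(3*t) + 1.04*exp(2*t) + 1.51*exp(t) = (2.04*exp(2*t) + 1.04*exp(t) + 1.51)*exp(t)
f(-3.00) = -0.89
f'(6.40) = 445095115.28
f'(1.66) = 333.48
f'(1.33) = 130.85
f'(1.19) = 88.65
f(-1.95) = -0.74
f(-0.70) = -0.01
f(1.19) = 33.76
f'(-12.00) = 0.00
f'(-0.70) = 1.26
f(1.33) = 48.93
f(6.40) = 148428427.67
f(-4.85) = -0.96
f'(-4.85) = 0.01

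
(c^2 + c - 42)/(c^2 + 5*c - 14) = (c - 6)/(c - 2)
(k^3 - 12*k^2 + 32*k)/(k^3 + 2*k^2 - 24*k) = (k - 8)/(k + 6)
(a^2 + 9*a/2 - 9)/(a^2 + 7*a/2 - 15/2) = (a + 6)/(a + 5)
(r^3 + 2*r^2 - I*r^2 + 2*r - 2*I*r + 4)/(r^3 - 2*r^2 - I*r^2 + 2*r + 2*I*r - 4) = (r + 2)/(r - 2)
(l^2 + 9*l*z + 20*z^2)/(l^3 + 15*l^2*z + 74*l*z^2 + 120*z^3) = 1/(l + 6*z)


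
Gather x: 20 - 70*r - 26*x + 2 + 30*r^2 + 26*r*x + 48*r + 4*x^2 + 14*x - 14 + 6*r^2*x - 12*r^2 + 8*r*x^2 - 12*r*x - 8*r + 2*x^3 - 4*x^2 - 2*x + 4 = 18*r^2 + 8*r*x^2 - 30*r + 2*x^3 + x*(6*r^2 + 14*r - 14) + 12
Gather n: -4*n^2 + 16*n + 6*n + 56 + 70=-4*n^2 + 22*n + 126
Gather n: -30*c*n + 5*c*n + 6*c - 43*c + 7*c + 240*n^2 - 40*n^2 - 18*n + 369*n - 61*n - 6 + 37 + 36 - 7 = -30*c + 200*n^2 + n*(290 - 25*c) + 60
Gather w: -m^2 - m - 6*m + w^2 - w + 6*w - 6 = -m^2 - 7*m + w^2 + 5*w - 6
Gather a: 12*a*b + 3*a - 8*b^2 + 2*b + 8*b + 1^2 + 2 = a*(12*b + 3) - 8*b^2 + 10*b + 3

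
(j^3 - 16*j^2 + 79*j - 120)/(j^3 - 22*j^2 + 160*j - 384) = (j^2 - 8*j + 15)/(j^2 - 14*j + 48)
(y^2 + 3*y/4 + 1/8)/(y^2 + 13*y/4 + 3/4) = (y + 1/2)/(y + 3)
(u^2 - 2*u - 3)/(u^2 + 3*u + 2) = (u - 3)/(u + 2)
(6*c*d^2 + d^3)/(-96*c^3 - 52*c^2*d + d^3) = -d^2/(16*c^2 + 6*c*d - d^2)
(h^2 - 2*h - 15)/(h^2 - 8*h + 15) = (h + 3)/(h - 3)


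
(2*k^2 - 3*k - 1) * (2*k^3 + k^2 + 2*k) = 4*k^5 - 4*k^4 - k^3 - 7*k^2 - 2*k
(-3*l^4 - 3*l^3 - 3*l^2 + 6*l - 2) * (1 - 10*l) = 30*l^5 + 27*l^4 + 27*l^3 - 63*l^2 + 26*l - 2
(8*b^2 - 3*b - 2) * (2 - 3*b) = -24*b^3 + 25*b^2 - 4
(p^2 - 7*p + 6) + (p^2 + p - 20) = 2*p^2 - 6*p - 14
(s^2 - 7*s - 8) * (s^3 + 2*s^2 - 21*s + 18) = s^5 - 5*s^4 - 43*s^3 + 149*s^2 + 42*s - 144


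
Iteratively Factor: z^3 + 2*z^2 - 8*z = (z)*(z^2 + 2*z - 8) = z*(z - 2)*(z + 4)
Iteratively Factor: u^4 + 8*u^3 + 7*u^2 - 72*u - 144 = (u - 3)*(u^3 + 11*u^2 + 40*u + 48) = (u - 3)*(u + 3)*(u^2 + 8*u + 16) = (u - 3)*(u + 3)*(u + 4)*(u + 4)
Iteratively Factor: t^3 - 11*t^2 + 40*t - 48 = (t - 4)*(t^2 - 7*t + 12) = (t - 4)*(t - 3)*(t - 4)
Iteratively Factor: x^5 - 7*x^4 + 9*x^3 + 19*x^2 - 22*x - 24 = (x - 4)*(x^4 - 3*x^3 - 3*x^2 + 7*x + 6) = (x - 4)*(x + 1)*(x^3 - 4*x^2 + x + 6) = (x - 4)*(x - 3)*(x + 1)*(x^2 - x - 2) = (x - 4)*(x - 3)*(x - 2)*(x + 1)*(x + 1)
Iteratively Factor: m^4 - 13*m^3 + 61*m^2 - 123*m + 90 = (m - 5)*(m^3 - 8*m^2 + 21*m - 18) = (m - 5)*(m - 3)*(m^2 - 5*m + 6) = (m - 5)*(m - 3)^2*(m - 2)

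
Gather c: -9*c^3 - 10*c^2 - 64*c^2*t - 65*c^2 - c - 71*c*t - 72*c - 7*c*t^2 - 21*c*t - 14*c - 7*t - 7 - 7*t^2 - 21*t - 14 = -9*c^3 + c^2*(-64*t - 75) + c*(-7*t^2 - 92*t - 87) - 7*t^2 - 28*t - 21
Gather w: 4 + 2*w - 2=2*w + 2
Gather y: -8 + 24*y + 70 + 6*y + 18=30*y + 80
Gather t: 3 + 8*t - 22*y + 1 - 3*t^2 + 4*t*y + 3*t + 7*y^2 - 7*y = -3*t^2 + t*(4*y + 11) + 7*y^2 - 29*y + 4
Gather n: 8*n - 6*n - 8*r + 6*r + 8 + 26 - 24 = 2*n - 2*r + 10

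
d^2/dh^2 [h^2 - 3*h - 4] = 2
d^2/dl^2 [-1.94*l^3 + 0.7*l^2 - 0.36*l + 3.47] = 1.4 - 11.64*l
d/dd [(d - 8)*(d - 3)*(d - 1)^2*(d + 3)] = 5*d^4 - 40*d^3 + 24*d^2 + 164*d - 153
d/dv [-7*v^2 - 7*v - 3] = -14*v - 7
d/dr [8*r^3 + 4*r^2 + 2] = 8*r*(3*r + 1)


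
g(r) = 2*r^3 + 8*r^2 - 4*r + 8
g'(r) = 6*r^2 + 16*r - 4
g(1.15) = 17.02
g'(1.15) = 22.34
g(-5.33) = -46.25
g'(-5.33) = 81.17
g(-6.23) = -140.19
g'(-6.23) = 129.20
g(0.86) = 11.75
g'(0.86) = 14.20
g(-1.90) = 30.76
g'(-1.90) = -12.74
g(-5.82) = -92.02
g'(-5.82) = 106.11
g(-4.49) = 6.20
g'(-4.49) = 45.12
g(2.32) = 66.75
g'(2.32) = 65.41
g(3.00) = 122.00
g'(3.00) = 98.00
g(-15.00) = -4882.00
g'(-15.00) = 1106.00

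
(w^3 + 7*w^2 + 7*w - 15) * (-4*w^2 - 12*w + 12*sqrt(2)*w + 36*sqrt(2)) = -4*w^5 - 40*w^4 + 12*sqrt(2)*w^4 - 112*w^3 + 120*sqrt(2)*w^3 - 24*w^2 + 336*sqrt(2)*w^2 + 72*sqrt(2)*w + 180*w - 540*sqrt(2)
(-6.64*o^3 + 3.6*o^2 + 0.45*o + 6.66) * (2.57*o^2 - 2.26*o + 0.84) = -17.0648*o^5 + 24.2584*o^4 - 12.5571*o^3 + 19.1232*o^2 - 14.6736*o + 5.5944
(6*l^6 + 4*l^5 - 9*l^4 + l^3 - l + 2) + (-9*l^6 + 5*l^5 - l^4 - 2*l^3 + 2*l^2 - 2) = -3*l^6 + 9*l^5 - 10*l^4 - l^3 + 2*l^2 - l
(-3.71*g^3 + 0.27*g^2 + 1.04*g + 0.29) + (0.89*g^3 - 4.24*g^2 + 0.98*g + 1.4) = -2.82*g^3 - 3.97*g^2 + 2.02*g + 1.69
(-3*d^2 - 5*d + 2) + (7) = -3*d^2 - 5*d + 9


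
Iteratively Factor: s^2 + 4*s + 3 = (s + 3)*(s + 1)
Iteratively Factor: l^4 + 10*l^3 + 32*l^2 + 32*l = (l + 2)*(l^3 + 8*l^2 + 16*l) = (l + 2)*(l + 4)*(l^2 + 4*l) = l*(l + 2)*(l + 4)*(l + 4)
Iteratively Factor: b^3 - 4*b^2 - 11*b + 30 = (b - 2)*(b^2 - 2*b - 15) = (b - 5)*(b - 2)*(b + 3)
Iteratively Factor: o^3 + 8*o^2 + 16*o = (o + 4)*(o^2 + 4*o) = (o + 4)^2*(o)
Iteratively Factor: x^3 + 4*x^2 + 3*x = (x + 1)*(x^2 + 3*x) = x*(x + 1)*(x + 3)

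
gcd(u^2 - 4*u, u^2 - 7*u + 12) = u - 4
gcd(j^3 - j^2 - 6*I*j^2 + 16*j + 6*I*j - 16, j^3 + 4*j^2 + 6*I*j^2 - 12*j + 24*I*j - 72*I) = 1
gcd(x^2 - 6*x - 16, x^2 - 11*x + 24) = x - 8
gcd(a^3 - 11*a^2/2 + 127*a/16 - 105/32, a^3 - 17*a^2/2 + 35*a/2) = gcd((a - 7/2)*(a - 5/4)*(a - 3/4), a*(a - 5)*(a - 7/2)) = a - 7/2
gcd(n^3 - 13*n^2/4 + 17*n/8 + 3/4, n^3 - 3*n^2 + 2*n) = n - 2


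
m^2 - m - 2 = (m - 2)*(m + 1)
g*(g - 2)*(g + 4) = g^3 + 2*g^2 - 8*g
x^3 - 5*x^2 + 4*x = x*(x - 4)*(x - 1)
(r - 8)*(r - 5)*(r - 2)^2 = r^4 - 17*r^3 + 96*r^2 - 212*r + 160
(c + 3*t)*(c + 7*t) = c^2 + 10*c*t + 21*t^2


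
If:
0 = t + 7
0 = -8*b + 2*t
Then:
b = -7/4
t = -7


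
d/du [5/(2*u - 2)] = -5/(2*(u - 1)^2)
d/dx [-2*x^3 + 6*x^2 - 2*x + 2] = -6*x^2 + 12*x - 2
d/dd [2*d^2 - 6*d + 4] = 4*d - 6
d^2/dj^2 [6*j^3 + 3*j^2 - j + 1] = 36*j + 6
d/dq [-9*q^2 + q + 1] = 1 - 18*q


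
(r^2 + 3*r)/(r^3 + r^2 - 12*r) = (r + 3)/(r^2 + r - 12)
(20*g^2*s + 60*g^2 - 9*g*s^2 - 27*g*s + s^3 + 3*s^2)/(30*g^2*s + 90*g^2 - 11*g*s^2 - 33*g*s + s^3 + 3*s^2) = (-4*g + s)/(-6*g + s)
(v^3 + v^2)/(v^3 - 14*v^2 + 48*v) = v*(v + 1)/(v^2 - 14*v + 48)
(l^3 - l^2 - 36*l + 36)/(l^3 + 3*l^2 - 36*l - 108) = (l - 1)/(l + 3)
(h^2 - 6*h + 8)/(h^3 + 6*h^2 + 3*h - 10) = (h^2 - 6*h + 8)/(h^3 + 6*h^2 + 3*h - 10)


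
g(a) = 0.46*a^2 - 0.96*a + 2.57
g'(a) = 0.92*a - 0.96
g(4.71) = 8.25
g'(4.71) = 3.37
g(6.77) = 17.15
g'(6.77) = 5.27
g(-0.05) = 2.62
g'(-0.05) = -1.01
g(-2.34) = 7.34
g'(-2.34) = -3.11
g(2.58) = 3.16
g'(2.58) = 1.41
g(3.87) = 5.74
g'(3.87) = 2.60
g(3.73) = 5.39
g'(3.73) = 2.47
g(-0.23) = 2.82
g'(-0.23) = -1.17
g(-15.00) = 120.47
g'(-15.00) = -14.76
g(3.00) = 3.83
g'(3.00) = 1.80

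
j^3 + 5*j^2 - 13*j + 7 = (j - 1)^2*(j + 7)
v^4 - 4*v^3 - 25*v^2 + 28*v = v*(v - 7)*(v - 1)*(v + 4)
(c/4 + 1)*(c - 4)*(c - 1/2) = c^3/4 - c^2/8 - 4*c + 2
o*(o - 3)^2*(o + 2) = o^4 - 4*o^3 - 3*o^2 + 18*o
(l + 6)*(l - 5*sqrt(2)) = l^2 - 5*sqrt(2)*l + 6*l - 30*sqrt(2)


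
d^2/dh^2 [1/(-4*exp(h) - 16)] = (4 - exp(h))*exp(h)/(4*(exp(h) + 4)^3)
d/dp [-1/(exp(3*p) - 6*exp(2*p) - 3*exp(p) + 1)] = 3*(exp(2*p) - 4*exp(p) - 1)*exp(p)/(exp(3*p) - 6*exp(2*p) - 3*exp(p) + 1)^2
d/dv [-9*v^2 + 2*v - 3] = 2 - 18*v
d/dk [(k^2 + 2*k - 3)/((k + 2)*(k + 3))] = 3/(k^2 + 4*k + 4)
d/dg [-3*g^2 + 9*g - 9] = 9 - 6*g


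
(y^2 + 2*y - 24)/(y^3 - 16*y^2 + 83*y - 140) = (y + 6)/(y^2 - 12*y + 35)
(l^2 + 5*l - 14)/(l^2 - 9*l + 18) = (l^2 + 5*l - 14)/(l^2 - 9*l + 18)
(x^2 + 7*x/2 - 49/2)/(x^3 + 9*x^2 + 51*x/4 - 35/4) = 2*(2*x - 7)/(4*x^2 + 8*x - 5)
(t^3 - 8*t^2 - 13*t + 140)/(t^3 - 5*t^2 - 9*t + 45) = (t^2 - 3*t - 28)/(t^2 - 9)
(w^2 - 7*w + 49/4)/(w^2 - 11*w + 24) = (w^2 - 7*w + 49/4)/(w^2 - 11*w + 24)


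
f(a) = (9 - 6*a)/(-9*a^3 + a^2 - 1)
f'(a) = (9 - 6*a)*(27*a^2 - 2*a)/(-9*a^3 + a^2 - 1)^2 - 6/(-9*a^3 + a^2 - 1) = 3*(18*a^3 - 2*a^2 - a*(2*a - 3)*(27*a - 2) + 2)/(9*a^3 - a^2 + 1)^2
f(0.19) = -7.66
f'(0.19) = 10.29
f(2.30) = 0.05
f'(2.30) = -0.00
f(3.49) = 0.03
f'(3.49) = -0.01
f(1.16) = -0.15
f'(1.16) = 0.81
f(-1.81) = 0.36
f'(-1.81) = 0.48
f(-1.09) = 1.31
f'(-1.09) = 3.29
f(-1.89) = 0.32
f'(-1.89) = 0.41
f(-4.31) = 0.05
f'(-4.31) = 0.02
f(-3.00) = 0.11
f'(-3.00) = 0.08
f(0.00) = -9.00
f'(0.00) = 6.00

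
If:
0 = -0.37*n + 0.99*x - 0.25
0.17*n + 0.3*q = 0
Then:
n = 2.67567567567568*x - 0.675675675675676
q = 0.382882882882883 - 1.51621621621622*x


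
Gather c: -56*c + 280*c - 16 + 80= 224*c + 64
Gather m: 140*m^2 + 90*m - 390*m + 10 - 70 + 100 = 140*m^2 - 300*m + 40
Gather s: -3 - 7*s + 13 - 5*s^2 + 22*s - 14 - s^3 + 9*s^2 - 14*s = -s^3 + 4*s^2 + s - 4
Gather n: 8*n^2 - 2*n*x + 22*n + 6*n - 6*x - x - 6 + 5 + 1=8*n^2 + n*(28 - 2*x) - 7*x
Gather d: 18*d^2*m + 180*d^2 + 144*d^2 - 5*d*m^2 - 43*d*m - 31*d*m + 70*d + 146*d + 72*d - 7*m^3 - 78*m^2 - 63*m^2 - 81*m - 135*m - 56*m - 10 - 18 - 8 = d^2*(18*m + 324) + d*(-5*m^2 - 74*m + 288) - 7*m^3 - 141*m^2 - 272*m - 36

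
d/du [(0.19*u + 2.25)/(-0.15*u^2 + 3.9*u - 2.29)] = (0.0285*u^2 + 0.675*u - 9.2101)/(0.0225*u^4 - 1.17*u^3 + 15.897*u^2 - 17.862*u + 5.2441)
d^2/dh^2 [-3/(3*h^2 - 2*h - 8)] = 6*(-9*h^2 + 6*h + 4*(3*h - 1)^2 + 24)/(-3*h^2 + 2*h + 8)^3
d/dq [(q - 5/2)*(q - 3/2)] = 2*q - 4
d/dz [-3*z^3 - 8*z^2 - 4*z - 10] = -9*z^2 - 16*z - 4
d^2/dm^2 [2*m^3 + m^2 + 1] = 12*m + 2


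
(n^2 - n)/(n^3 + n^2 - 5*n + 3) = n/(n^2 + 2*n - 3)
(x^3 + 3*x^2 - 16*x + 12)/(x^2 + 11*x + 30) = (x^2 - 3*x + 2)/(x + 5)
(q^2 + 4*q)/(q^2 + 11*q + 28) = q/(q + 7)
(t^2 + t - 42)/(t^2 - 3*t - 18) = (t + 7)/(t + 3)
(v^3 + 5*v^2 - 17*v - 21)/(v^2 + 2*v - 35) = (v^2 - 2*v - 3)/(v - 5)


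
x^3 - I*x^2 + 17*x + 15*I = (x - 5*I)*(x + I)*(x + 3*I)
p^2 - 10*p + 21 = (p - 7)*(p - 3)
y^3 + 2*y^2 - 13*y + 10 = (y - 2)*(y - 1)*(y + 5)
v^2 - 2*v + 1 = (v - 1)^2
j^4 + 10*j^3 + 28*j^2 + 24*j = j*(j + 2)^2*(j + 6)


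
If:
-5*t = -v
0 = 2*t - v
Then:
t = 0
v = 0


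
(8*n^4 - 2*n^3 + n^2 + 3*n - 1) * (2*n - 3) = 16*n^5 - 28*n^4 + 8*n^3 + 3*n^2 - 11*n + 3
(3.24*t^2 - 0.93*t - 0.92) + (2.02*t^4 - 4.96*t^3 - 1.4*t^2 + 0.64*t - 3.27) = 2.02*t^4 - 4.96*t^3 + 1.84*t^2 - 0.29*t - 4.19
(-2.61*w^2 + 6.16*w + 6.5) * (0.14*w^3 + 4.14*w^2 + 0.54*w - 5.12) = -0.3654*w^5 - 9.943*w^4 + 25.003*w^3 + 43.5996*w^2 - 28.0292*w - 33.28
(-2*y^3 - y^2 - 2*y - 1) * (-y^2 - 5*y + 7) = 2*y^5 + 11*y^4 - 7*y^3 + 4*y^2 - 9*y - 7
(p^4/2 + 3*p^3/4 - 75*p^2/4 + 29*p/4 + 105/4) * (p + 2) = p^5/2 + 7*p^4/4 - 69*p^3/4 - 121*p^2/4 + 163*p/4 + 105/2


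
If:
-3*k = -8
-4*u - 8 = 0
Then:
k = 8/3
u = -2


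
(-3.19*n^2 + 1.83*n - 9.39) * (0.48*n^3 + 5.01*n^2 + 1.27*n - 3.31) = -1.5312*n^5 - 15.1035*n^4 + 0.6098*n^3 - 34.1609*n^2 - 17.9826*n + 31.0809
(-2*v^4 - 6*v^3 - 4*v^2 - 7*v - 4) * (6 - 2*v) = 4*v^5 - 28*v^3 - 10*v^2 - 34*v - 24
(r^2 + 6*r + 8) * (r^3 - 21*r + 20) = r^5 + 6*r^4 - 13*r^3 - 106*r^2 - 48*r + 160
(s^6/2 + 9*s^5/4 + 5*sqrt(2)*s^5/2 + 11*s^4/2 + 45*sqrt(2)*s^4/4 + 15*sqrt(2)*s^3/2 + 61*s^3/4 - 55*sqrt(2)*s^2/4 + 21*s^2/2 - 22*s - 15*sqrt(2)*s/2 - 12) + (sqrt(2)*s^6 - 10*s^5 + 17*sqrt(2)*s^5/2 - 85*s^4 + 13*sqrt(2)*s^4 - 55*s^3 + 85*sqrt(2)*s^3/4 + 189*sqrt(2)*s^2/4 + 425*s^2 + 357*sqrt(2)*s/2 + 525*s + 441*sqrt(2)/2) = s^6/2 + sqrt(2)*s^6 - 31*s^5/4 + 11*sqrt(2)*s^5 - 159*s^4/2 + 97*sqrt(2)*s^4/4 - 159*s^3/4 + 115*sqrt(2)*s^3/4 + 67*sqrt(2)*s^2/2 + 871*s^2/2 + 171*sqrt(2)*s + 503*s - 12 + 441*sqrt(2)/2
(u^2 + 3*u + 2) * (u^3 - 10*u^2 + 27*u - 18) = u^5 - 7*u^4 - u^3 + 43*u^2 - 36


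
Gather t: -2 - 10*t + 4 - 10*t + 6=8 - 20*t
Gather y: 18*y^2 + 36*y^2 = 54*y^2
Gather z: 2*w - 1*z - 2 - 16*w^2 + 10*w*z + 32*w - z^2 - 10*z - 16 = -16*w^2 + 34*w - z^2 + z*(10*w - 11) - 18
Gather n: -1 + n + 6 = n + 5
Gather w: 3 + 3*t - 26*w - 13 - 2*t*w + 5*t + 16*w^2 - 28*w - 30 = 8*t + 16*w^2 + w*(-2*t - 54) - 40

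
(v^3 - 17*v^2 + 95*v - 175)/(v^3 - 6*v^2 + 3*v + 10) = (v^2 - 12*v + 35)/(v^2 - v - 2)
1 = 1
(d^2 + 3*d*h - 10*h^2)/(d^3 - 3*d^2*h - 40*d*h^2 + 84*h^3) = (d + 5*h)/(d^2 - d*h - 42*h^2)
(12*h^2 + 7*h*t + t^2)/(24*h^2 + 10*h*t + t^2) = (3*h + t)/(6*h + t)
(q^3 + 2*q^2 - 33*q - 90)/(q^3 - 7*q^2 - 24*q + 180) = (q + 3)/(q - 6)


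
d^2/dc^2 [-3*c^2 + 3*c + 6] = -6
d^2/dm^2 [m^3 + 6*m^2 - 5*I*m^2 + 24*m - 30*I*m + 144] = 6*m + 12 - 10*I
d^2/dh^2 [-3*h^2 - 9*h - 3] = -6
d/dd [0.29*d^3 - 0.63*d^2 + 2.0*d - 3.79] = 0.87*d^2 - 1.26*d + 2.0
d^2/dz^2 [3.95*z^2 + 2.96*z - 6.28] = 7.90000000000000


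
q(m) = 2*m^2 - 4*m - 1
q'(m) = 4*m - 4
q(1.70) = -2.02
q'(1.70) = 2.80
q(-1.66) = 11.15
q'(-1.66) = -10.64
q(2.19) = -0.17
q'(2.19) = 4.76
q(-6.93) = 122.77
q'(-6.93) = -31.72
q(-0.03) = -0.88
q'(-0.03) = -4.12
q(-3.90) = 45.02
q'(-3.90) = -19.60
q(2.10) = -0.58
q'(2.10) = 4.40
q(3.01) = 5.08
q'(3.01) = 8.04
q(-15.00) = 509.00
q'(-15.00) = -64.00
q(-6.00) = 95.00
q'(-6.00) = -28.00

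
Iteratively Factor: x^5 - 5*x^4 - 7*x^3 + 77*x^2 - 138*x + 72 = (x - 3)*(x^4 - 2*x^3 - 13*x^2 + 38*x - 24) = (x - 3)^2*(x^3 + x^2 - 10*x + 8) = (x - 3)^2*(x + 4)*(x^2 - 3*x + 2) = (x - 3)^2*(x - 2)*(x + 4)*(x - 1)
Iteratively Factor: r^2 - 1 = (r + 1)*(r - 1)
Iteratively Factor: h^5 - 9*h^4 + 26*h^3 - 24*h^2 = (h - 3)*(h^4 - 6*h^3 + 8*h^2) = (h - 3)*(h - 2)*(h^3 - 4*h^2) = (h - 4)*(h - 3)*(h - 2)*(h^2) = h*(h - 4)*(h - 3)*(h - 2)*(h)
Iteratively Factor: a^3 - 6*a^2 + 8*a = (a - 4)*(a^2 - 2*a) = a*(a - 4)*(a - 2)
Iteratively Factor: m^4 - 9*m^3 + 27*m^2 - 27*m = (m - 3)*(m^3 - 6*m^2 + 9*m) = (m - 3)^2*(m^2 - 3*m) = m*(m - 3)^2*(m - 3)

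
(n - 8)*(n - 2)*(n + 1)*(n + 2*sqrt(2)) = n^4 - 9*n^3 + 2*sqrt(2)*n^3 - 18*sqrt(2)*n^2 + 6*n^2 + 16*n + 12*sqrt(2)*n + 32*sqrt(2)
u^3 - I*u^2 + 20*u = u*(u - 5*I)*(u + 4*I)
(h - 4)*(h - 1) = h^2 - 5*h + 4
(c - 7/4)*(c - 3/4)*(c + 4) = c^3 + 3*c^2/2 - 139*c/16 + 21/4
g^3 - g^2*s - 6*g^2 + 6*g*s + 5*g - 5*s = (g - 5)*(g - 1)*(g - s)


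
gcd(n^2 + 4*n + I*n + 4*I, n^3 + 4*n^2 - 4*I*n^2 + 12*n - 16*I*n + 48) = n + 4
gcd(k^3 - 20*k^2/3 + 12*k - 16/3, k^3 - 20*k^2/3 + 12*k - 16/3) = k^3 - 20*k^2/3 + 12*k - 16/3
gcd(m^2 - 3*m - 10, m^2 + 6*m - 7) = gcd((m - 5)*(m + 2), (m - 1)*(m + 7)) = 1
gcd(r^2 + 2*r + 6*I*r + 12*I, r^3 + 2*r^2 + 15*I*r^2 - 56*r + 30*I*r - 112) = r + 2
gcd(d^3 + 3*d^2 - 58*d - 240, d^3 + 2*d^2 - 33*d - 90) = d + 5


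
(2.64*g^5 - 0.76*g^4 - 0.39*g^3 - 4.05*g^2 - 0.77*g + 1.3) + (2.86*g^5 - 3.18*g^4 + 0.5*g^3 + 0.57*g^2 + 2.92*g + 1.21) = 5.5*g^5 - 3.94*g^4 + 0.11*g^3 - 3.48*g^2 + 2.15*g + 2.51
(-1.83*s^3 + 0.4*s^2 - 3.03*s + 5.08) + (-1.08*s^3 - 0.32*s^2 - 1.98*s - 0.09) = -2.91*s^3 + 0.08*s^2 - 5.01*s + 4.99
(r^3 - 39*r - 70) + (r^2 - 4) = r^3 + r^2 - 39*r - 74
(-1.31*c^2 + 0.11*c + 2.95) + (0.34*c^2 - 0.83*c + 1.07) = -0.97*c^2 - 0.72*c + 4.02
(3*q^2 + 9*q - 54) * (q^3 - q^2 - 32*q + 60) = 3*q^5 + 6*q^4 - 159*q^3 - 54*q^2 + 2268*q - 3240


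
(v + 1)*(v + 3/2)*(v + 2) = v^3 + 9*v^2/2 + 13*v/2 + 3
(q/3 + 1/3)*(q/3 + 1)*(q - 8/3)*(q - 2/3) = q^4/9 + 2*q^3/27 - 77*q^2/81 - 26*q/81 + 16/27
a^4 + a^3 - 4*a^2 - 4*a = a*(a - 2)*(a + 1)*(a + 2)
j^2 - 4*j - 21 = (j - 7)*(j + 3)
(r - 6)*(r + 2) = r^2 - 4*r - 12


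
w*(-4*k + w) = -4*k*w + w^2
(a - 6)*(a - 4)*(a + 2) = a^3 - 8*a^2 + 4*a + 48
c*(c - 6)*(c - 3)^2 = c^4 - 12*c^3 + 45*c^2 - 54*c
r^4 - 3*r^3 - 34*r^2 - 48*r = r*(r - 8)*(r + 2)*(r + 3)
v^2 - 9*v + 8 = (v - 8)*(v - 1)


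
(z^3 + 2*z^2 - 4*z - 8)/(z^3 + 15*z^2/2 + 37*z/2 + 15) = 2*(z^2 - 4)/(2*z^2 + 11*z + 15)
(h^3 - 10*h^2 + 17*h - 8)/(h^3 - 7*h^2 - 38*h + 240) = (h^2 - 2*h + 1)/(h^2 + h - 30)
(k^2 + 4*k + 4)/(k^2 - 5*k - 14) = (k + 2)/(k - 7)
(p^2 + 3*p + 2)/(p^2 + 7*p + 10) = (p + 1)/(p + 5)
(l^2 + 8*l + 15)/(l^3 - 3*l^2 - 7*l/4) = 4*(l^2 + 8*l + 15)/(l*(4*l^2 - 12*l - 7))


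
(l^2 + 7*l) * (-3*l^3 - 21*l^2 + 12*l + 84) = -3*l^5 - 42*l^4 - 135*l^3 + 168*l^2 + 588*l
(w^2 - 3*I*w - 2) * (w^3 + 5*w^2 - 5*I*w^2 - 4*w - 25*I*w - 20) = w^5 + 5*w^4 - 8*I*w^4 - 21*w^3 - 40*I*w^3 - 105*w^2 + 22*I*w^2 + 8*w + 110*I*w + 40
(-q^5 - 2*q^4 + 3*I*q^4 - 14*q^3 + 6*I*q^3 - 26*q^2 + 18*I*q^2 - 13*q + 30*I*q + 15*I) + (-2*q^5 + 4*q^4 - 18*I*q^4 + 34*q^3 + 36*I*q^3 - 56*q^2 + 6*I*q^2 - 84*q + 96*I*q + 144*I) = -3*q^5 + 2*q^4 - 15*I*q^4 + 20*q^3 + 42*I*q^3 - 82*q^2 + 24*I*q^2 - 97*q + 126*I*q + 159*I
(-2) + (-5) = -7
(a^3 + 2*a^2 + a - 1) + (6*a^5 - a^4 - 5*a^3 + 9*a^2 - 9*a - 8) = 6*a^5 - a^4 - 4*a^3 + 11*a^2 - 8*a - 9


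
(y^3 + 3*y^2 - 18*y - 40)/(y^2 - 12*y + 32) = (y^2 + 7*y + 10)/(y - 8)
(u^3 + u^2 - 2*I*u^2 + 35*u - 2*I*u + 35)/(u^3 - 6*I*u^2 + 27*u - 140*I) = (u + 1)/(u - 4*I)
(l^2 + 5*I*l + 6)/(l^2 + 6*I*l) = (l - I)/l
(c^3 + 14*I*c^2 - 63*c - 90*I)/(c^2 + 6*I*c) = c + 8*I - 15/c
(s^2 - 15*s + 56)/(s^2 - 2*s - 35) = (s - 8)/(s + 5)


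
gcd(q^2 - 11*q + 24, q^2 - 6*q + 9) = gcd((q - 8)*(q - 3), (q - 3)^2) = q - 3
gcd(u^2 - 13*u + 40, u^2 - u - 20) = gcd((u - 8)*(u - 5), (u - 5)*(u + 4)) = u - 5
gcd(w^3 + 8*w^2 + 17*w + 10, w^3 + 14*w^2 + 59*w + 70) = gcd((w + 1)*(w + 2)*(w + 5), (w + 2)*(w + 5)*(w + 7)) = w^2 + 7*w + 10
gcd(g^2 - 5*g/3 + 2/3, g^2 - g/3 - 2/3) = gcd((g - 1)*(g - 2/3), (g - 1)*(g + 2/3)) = g - 1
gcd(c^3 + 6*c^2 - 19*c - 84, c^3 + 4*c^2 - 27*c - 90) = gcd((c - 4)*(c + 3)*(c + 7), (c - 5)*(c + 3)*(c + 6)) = c + 3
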